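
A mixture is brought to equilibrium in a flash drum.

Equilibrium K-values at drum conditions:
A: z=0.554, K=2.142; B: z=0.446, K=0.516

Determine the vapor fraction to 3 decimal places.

Rachford–Rice: g(ψ) = Σ zᵢ(Kᵢ−1)/(1+ψ(Kᵢ−1)) = 0.
Check two-phase: ΣzᵢKᵢ = 1.417 > 1 and Σzᵢ/Kᵢ = 1.123 > 1, so g(0) = 0.417 > 0 and g(1) = -0.123 < 0.
Binary case is linear: z₁(K₁−1)(1+ψ(K₂−1)) + z₂(K₂−1)(1+ψ(K₁−1)) = 0
⇒ ψ = [z₁(K₁−1)+z₂(K₂−1)] / [−(K₁−1)(K₂−1)] = 0.4168/0.5527 = 0.754

ψ = 0.754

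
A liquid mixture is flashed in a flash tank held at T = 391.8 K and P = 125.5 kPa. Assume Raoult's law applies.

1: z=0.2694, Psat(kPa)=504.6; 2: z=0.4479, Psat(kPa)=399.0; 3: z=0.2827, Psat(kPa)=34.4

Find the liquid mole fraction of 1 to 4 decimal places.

Raoult's law: Kᵢ = Pᵢˢᵃᵗ/P = Pᵢˢᵃᵗ/125.5.
  K_1 = 504.6/125.5 = 4.020717, K_2 = 399.0/125.5 = 3.179283, K_3 = 34.4/125.5 = 0.274104
Material balance + equilibrium reduce to Σ zᵢ(Kᵢ−1)/(1+ψ(Kᵢ−1)) = 0.
Check two-phase: ΣzᵢKᵢ = 2.5847 > 1 and Σzᵢ/Kᵢ = 1.2392 > 1, so g(0) = 1.5847 > 0 and g(1) = -0.2392 < 0.
Iterate (Newton) starting at ψ = 0.5:
  ψ = 0.5000: g = 0.46916, g' = -1.2443 → ψ = 0.8771
  ψ = 0.8771: g = -0.00650, g' = -1.5638 → ψ = 0.8729
Converged at ψ = 0.8729.
Compositions from xᵢ = zᵢ/(1+ψ(Kᵢ−1)), yᵢ = Kᵢxᵢ:
  1: x = 0.0741, y = 0.2978
  2: x = 0.1543, y = 0.4907
  3: x = 0.7716, y = 0.2115

x_1 = 0.0741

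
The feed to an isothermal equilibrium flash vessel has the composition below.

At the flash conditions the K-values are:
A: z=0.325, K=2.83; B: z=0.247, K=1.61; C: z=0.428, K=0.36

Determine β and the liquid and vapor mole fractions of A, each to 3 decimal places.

Rachford–Rice: g(β) = Σ zᵢ(Kᵢ−1)/(1+β(Kᵢ−1)) = 0.
Check two-phase: ΣzᵢKᵢ = 1.472 > 1 and Σzᵢ/Kᵢ = 1.457 > 1, so g(0) = 0.472 > 0 and g(1) = -0.457 < 0.
Newton iteration, β⁰ = 0.68:
  β = 0.680: g = -0.1135, g' = -0.812 → β = 0.540
  β = 0.540: g = -0.0062, g' = -0.737 → β = 0.532
Converged at β = 0.532.
Compositions from xᵢ = zᵢ/(1+β(Kᵢ−1)), yᵢ = Kᵢxᵢ:
  A: x = 0.165, y = 0.466
  B: x = 0.187, y = 0.300
  C: x = 0.649, y = 0.234

β = 0.532, x_A = 0.165, y_A = 0.466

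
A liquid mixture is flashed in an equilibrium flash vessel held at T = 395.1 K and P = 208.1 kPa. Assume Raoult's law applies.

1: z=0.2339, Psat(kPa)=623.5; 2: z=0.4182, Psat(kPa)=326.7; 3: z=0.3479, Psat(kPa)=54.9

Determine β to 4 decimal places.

Raoult's law: Kᵢ = Pᵢˢᵃᵗ/P = Pᵢˢᵃᵗ/208.1.
  K_1 = 623.5/208.1 = 2.996156, K_2 = 326.7/208.1 = 1.569918, K_3 = 54.9/208.1 = 0.263815
Material balance + equilibrium reduce to Σ zᵢ(Kᵢ−1)/(1+β(Kᵢ−1)) = 0.
Check two-phase: ΣzᵢKᵢ = 1.4491 > 1 and Σzᵢ/Kᵢ = 1.6632 > 1, so g(0) = 0.4491 > 0 and g(1) = -0.6632 < 0.
Newton–Raphson from β = 0.69:
  β = 0.6900: g = -0.15307, g' = -1.0137 → β = 0.5390
  β = 0.5390: g = -0.01736, g' = -0.8140 → β = 0.5177
  β = 0.5177: g = -0.00017, g' = -0.7987 → β = 0.5175
Converged at β = 0.5175.

β = 0.5175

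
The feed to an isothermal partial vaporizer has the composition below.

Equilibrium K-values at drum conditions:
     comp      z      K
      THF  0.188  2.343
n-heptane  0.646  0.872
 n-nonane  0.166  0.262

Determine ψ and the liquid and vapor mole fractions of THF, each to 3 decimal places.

Rachford–Rice: g(ψ) = Σ zᵢ(Kᵢ−1)/(1+ψ(Kᵢ−1)) = 0.
Feasibility: ΣzᵢKᵢ = 1.047, Σzᵢ/Kᵢ = 1.455 — both > 1, two phases present.
Newton–Raphson from ψ = 0.6:
  ψ = 0.600: g = -0.1696, g' = -0.408 → ψ = 0.184
  ψ = 0.184: g = -0.0239, g' = -0.350 → ψ = 0.116
  ψ = 0.116: g = 0.0007, g' = -0.373 → ψ = 0.117
Converged at ψ = 0.117.
Compositions from xᵢ = zᵢ/(1+ψ(Kᵢ−1)), yᵢ = Kᵢxᵢ:
  THF: x = 0.162, y = 0.380
  n-heptane: x = 0.656, y = 0.572
  n-nonane: x = 0.182, y = 0.048

ψ = 0.117, x_THF = 0.162, y_THF = 0.380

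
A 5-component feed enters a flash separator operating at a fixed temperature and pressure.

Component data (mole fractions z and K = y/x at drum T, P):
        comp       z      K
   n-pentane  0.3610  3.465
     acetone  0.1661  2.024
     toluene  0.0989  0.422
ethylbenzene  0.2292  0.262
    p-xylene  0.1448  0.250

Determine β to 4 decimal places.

Material balance + equilibrium reduce to Σ zᵢ(Kᵢ−1)/(1+β(Kᵢ−1)) = 0.
Check two-phase: ΣzᵢKᵢ = 1.7250 > 1 and Σzᵢ/Kᵢ = 1.8746 > 1, so g(0) = 0.7250 > 0 and g(1) = -0.8746 < 0.
Newton–Raphson from β = 0.37:
  β = 0.3700: g = 0.13304, g' = -1.1373 → β = 0.4870
  β = 0.4870: g = 0.00322, g' = -1.1009 → β = 0.4899
Converged at β = 0.4899.

β = 0.4899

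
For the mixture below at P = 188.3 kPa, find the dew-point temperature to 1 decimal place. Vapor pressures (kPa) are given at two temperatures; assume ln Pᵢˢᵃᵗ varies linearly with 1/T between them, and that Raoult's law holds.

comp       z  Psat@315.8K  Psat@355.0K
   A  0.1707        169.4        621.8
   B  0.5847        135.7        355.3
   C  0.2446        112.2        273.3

Dew-point temperature: Σzᵢ·P/Pᵢˢᵃᵗ(T) = 1. Interpolate ln Pᵢˢᵃᵗ = aᵢ + bᵢ/T.
  T = 315.8 K: ΣzᵢP/Pᵢˢᵃᵗ = 1.4116
  T = 355.0 K: ΣzᵢP/Pᵢˢᵃᵗ = 0.5301
  T = 335.4 K: ΣzᵢP/Pᵢˢᵃᵗ = 0.8391
  T = 325.6 K: ΣzᵢP/Pᵢˢᵃᵗ = 1.0793
  T = 330.5 K: ΣzᵢP/Pᵢˢᵃᵗ = 0.9498
  T = 328.1 K: ΣzᵢP/Pᵢˢᵃᵗ = 1.0106
Interpolating between 328.1 K and 330.5 K gives T ≈ 328.5 K.

T = 328.5 K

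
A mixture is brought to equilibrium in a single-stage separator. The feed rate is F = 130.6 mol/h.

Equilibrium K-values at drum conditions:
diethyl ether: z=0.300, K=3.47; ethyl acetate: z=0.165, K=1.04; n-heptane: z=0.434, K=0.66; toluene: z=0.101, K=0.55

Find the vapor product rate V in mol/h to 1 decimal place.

V = 97.8 mol/h

Rachford–Rice: g(V/F) = Σ zᵢ(Kᵢ−1)/(1+V/F(Kᵢ−1)) = 0.
g(0) = ΣzᵢKᵢ − 1 = 0.555 and g(1) = 1 − Σzᵢ/Kᵢ = -0.086, so a root lies in (0, 1).
Newton iteration, V/F⁰ = 0.64:
  V/F = 0.640: g = 0.0411, g' = -0.397 → V/F = 0.743
  V/F = 0.743: g = 0.0019, g' = -0.364 → V/F = 0.749
Converged at V/F = 0.749.
Then V = V/F·F = 0.7486·130.6 = 97.8 mol/h and L = F − V = 32.8 mol/h.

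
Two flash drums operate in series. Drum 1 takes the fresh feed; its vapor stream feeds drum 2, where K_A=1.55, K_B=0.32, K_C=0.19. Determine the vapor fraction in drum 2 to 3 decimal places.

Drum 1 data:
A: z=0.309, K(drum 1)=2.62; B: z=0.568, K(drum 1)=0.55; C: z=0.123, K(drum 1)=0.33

Drum 1:
Let ψ₁ = V/F and solve Σ zᵢ(Kᵢ−1)/(1+ψ₁(Kᵢ−1)) = 0.
Check two-phase: ΣzᵢKᵢ = 1.163 > 1 and Σzᵢ/Kᵢ = 1.523 > 1, so g(0) = 0.163 > 0 and g(1) = -0.523 < 0.
Newton iteration, ψ₁⁰ = 0.5:
  ψ₁ = 0.500: g = -0.1772, g' = -0.564 → ψ₁ = 0.186
  ψ₁ = 0.186: g = 0.0117, g' = -0.688 → ψ₁ = 0.203
Converged at ψ₁ = 0.203.
Drum-1 compositions:
  A: x = 0.233, y = 0.609
  B: x = 0.625, y = 0.344
  C: x = 0.142, y = 0.047
Drum-2 feed = drum-1 vapor: z₂ = (0.6092, 0.3438, 0.0470).
Drum 2:
Material balance + equilibrium reduce to Σ zᵢ(Kᵢ−1)/(1+ψ₂(Kᵢ−1)) = 0.
g(0) = ΣzᵢKᵢ − 1 = 0.063 and g(1) = 1 − Σzᵢ/Kᵢ = -0.715, so a root lies in (0, 1).
Newton–Raphson from ψ₂ = 0.5:
  ψ₂ = 0.500: g = -0.1554, g' = -0.565 → ψ₂ = 0.225
  ψ₂ = 0.225: g = -0.0245, g' = -0.414 → ψ₂ = 0.166
  ψ₂ = 0.166: g = -0.0005, g' = -0.398 → ψ₂ = 0.165
Converged at ψ₂ = 0.165.
  A: x = 0.559, y = 0.866
  B: x = 0.387, y = 0.124
  C: x = 0.054, y = 0.010

V/F (drum 2) = 0.165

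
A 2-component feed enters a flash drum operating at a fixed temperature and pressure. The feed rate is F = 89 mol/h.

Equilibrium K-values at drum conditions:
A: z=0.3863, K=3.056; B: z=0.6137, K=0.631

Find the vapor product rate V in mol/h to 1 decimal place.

V = 66.6 mol/h

Let β = V/F and solve Σ zᵢ(Kᵢ−1)/(1+β(Kᵢ−1)) = 0.
Check two-phase: ΣzᵢKᵢ = 1.5678 > 1 and Σzᵢ/Kᵢ = 1.0990 > 1, so g(0) = 0.5678 > 0 and g(1) = -0.0990 < 0.
Binary case is linear: z₁(K₁−1)(1+β(K₂−1)) + z₂(K₂−1)(1+β(K₁−1)) = 0
⇒ β = [z₁(K₁−1)+z₂(K₂−1)] / [−(K₁−1)(K₂−1)] = 0.56778/0.75866 = 0.7484
Then V = β·F = 0.7484·89 = 66.6 mol/h and L = F − V = 22.4 mol/h.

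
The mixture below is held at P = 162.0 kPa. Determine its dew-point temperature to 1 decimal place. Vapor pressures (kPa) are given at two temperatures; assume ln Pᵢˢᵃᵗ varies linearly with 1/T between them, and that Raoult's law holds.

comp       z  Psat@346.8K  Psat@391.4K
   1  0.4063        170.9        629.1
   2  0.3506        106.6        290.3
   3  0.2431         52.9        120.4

T = 368.5 K

Dew-point temperature: Σzᵢ·P/Pᵢˢᵃᵗ(T) = 1. Interpolate ln Pᵢˢᵃᵗ = aᵢ + bᵢ/T.
  T = 346.8 K: ΣzᵢP/Pᵢˢᵃᵗ = 1.6624
  T = 391.4 K: ΣzᵢP/Pᵢˢᵃᵗ = 0.6274
  T = 369.1 K: ΣzᵢP/Pᵢˢᵃᵗ = 0.9876
  T = 358.0 K: ΣzᵢP/Pᵢˢᵃᵗ = 1.2680
  T = 363.6 K: ΣzᵢP/Pᵢˢᵃᵗ = 1.1153
  T = 366.4 K: ΣzᵢP/Pᵢˢᵃᵗ = 1.0478
Interpolating between 366.4 K and 369.1 K gives T ≈ 368.5 K.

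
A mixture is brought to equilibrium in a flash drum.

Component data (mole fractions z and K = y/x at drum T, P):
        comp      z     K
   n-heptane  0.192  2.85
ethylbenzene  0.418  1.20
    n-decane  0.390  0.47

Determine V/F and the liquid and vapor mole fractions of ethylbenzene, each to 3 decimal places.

Rachford–Rice: g(V/F) = Σ zᵢ(Kᵢ−1)/(1+V/F(Kᵢ−1)) = 0.
Check two-phase: ΣzᵢKᵢ = 1.232 > 1 and Σzᵢ/Kᵢ = 1.245 > 1, so g(0) = 0.232 > 0 and g(1) = -0.245 < 0.
Newton iteration, V/F⁰ = 0.39:
  V/F = 0.390: g = 0.0233, g' = -0.410 → V/F = 0.447
  V/F = 0.447: g = 0.0003, g' = -0.399 → V/F = 0.448
Converged at V/F = 0.448.
Compositions from xᵢ = zᵢ/(1+V/F(Kᵢ−1)), yᵢ = Kᵢxᵢ:
  n-heptane: x = 0.105, y = 0.299
  ethylbenzene: x = 0.384, y = 0.460
  n-decane: x = 0.511, y = 0.240

V/F = 0.448, x_ethylbenzene = 0.384, y_ethylbenzene = 0.460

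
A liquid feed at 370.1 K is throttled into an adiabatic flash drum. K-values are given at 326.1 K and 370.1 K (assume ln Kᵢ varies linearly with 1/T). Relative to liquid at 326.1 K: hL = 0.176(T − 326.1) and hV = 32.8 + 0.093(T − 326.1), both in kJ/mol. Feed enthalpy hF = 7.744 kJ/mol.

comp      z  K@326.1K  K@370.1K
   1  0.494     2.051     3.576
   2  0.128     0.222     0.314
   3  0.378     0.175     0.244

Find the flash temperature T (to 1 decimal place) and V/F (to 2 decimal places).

T = 332.3 K, V/F = 0.21

Adiabatic flash: solve Rachford–Rice at each trial T, then check hF = ψ·hV(T) + (1−ψ)·hL(T).
  T = 326.1 K: K = (2.051, 0.222, 0.175), RR gives ψ = 0.126, H_out = 4.135 kJ/mol
  T = 370.1 K: K = (3.576, 0.314, 0.244), RR gives ψ = 0.472, H_out = 21.504 kJ/mol
  T = 348.1 K: K = (2.756, 0.267, 0.209), RR gives ψ = 0.348, H_out = 14.646 kJ/mol
  T = 337.1 K: K = (2.389, 0.244, 0.192), RR gives ψ = 0.257, H_out = 10.130 kJ/mol
  T = 331.6 K: K = (2.216, 0.233, 0.183), RR gives ψ = 0.198, H_out = 7.381 kJ/mol
  T = 334.4 K: K = (2.303, 0.239, 0.188), RR gives ψ = 0.230, H_out = 8.832 kJ/mol
  T = 333.0 K: K = (2.260, 0.236, 0.185), RR gives ψ = 0.214, H_out = 8.121 kJ/mol
Linear interpolation between T = 331.6 (H_out = 7.381) and T = 333.0 (H_out = 8.121) on hF = 7.744 gives T ≈ 332.3 K, at which ψ = 0.21.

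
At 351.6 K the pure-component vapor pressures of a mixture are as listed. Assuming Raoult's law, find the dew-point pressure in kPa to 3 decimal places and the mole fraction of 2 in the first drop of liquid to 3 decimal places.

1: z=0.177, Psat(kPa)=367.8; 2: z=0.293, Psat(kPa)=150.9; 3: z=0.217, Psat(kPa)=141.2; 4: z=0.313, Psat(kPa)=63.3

At the dew point ψ → 1, so Σzᵢ/Kᵢ = 1 with Kᵢ = Pᵢˢᵃᵗ/P ⇒ 1/P = Σzᵢ/Pᵢˢᵃᵗ.
1/P = 0.177/367.8 + 0.293/150.9 + 0.217/141.2 + 0.313/63.3 = 0.008904 ⇒ P = 112.303 kPa
xᵢ = zᵢP/Pᵢˢᵃᵗ ⇒ x_2 = 0.293·112.303/150.9 = 0.218

Pdew = 112.303 kPa, x_2 = 0.218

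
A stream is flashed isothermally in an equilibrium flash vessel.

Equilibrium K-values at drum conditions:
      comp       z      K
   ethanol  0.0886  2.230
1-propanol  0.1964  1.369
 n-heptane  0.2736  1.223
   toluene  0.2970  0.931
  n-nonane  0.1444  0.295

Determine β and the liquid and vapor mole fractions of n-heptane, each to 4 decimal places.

β = 0.5199, x_n-heptane = 0.2452, y_n-heptane = 0.2999

Material balance + equilibrium reduce to Σ zᵢ(Kᵢ−1)/(1+β(Kᵢ−1)) = 0.
g(0) = ΣzᵢKᵢ − 1 = 0.1202 and g(1) = 1 − Σzᵢ/Kᵢ = -0.2154, so a root lies in (0, 1).
Newton–Raphson from β = 0.5:
  β = 0.5000: g = 0.00511, g' = -0.2542 → β = 0.5201
  β = 0.5201: g = -0.00006, g' = -0.2601 → β = 0.5199
Converged at β = 0.5199.
Compositions from xᵢ = zᵢ/(1+β(Kᵢ−1)), yᵢ = Kᵢxᵢ:
  ethanol: x = 0.0540, y = 0.1205
  1-propanol: x = 0.1648, y = 0.2256
  n-heptane: x = 0.2452, y = 0.2999
  toluene: x = 0.3080, y = 0.2868
  n-nonane: x = 0.2279, y = 0.0672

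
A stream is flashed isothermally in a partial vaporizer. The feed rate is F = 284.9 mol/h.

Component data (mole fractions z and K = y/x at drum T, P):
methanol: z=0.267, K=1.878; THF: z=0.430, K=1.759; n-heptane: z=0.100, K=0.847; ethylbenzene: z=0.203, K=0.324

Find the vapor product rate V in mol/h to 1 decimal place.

Material balance + equilibrium reduce to Σ zᵢ(Kᵢ−1)/(1+β(Kᵢ−1)) = 0.
g(0) = ΣzᵢKᵢ − 1 = 0.408 and g(1) = 1 − Σzᵢ/Kᵢ = -0.131, so a root lies in (0, 1).
Iterate (Newton) starting at β = 0.5:
  β = 0.500: g = 0.1756, g' = -0.444 → β = 0.896
  β = 0.896: g = -0.0400, g' = -0.751 → β = 0.842
  β = 0.842: g = -0.0024, g' = -0.664 → β = 0.839
Converged at β = 0.839.
Then V = β·F = 0.8387·284.9 = 238.9 mol/h and L = F − V = 46.0 mol/h.

V = 238.9 mol/h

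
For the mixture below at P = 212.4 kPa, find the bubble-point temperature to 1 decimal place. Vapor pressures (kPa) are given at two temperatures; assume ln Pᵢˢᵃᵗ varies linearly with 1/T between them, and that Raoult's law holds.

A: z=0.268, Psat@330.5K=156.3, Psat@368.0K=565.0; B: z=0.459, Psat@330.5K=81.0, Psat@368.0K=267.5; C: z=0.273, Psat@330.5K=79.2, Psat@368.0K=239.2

T = 352.6 K

Bubble-point temperature: ΣzᵢPᵢˢᵃᵗ(T) = P. Interpolate ln Pᵢˢᵃᵗ = aᵢ + bᵢ/T.
  T = 330.5 K: ΣzᵢPᵢˢᵃᵗ = 100.69 kPa
  T = 368.0 K: ΣzᵢPᵢˢᵃᵗ = 339.50 kPa
  T = 349.2 K: ΣzᵢPᵢˢᵃᵗ = 190.60 kPa
  T = 358.6 K: ΣzᵢPᵢˢᵃᵗ = 256.28 kPa
  T = 353.9 K: ΣzᵢPᵢˢᵃᵗ = 221.44 kPa
  T = 351.5 K: ΣzᵢPᵢˢᵃᵗ = 205.22 kPa
Interpolating between 351.5 K and 353.9 K gives T ≈ 352.6 K.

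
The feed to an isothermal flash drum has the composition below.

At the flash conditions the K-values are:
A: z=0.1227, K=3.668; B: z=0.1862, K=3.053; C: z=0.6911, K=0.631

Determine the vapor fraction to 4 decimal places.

Newton–Raphson from ψ = 0.5:
  ψ = 0.5000: g = 0.01618, g' = -0.4929 → ψ = 0.5328
  ψ = 0.5328: g = 0.00032, g' = -0.4737 → ψ = 0.5335
Converged at ψ = 0.5335.

ψ = 0.5335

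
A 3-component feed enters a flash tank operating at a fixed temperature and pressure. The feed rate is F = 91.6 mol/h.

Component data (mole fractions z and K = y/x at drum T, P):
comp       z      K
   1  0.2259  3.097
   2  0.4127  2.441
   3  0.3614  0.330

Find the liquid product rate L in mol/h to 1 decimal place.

L = 24.4 mol/h

Let ψ = V/F and solve Σ zᵢ(Kᵢ−1)/(1+ψ(Kᵢ−1)) = 0.
g(0) = ΣzᵢKᵢ − 1 = 0.8263 and g(1) = 1 − Σzᵢ/Kᵢ = -0.3372, so a root lies in (0, 1).
Newton–Raphson from ψ = 0.5:
  ψ = 0.5000: g = 0.21279, g' = -0.8931 → ψ = 0.7383
  ψ = 0.7383: g = -0.00508, g' = -0.9894 → ψ = 0.7331
Converged at ψ = 0.7331.
Then V = ψ·F = 0.7331·91.6 = 67.2 mol/h and L = F − V = 24.4 mol/h.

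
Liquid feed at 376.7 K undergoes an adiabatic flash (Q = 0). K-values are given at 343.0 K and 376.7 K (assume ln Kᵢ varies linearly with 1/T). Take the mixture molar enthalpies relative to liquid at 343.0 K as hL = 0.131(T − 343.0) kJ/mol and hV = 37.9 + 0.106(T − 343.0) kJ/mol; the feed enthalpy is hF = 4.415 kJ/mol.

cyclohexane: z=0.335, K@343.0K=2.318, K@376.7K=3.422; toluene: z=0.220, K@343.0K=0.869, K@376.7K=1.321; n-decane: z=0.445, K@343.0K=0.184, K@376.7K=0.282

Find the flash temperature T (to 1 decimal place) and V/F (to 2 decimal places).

Adiabatic flash: solve Rachford–Rice at each trial T, then check hF = ψ·hV(T) + (1−ψ)·hL(T).
  T = 343.0 K: K = (2.318, 0.869, 0.184), RR gives ψ = 0.058, H_out = 2.197 kJ/mol
  T = 376.7 K: K = (3.422, 1.321, 0.282), RR gives ψ = 0.427, H_out = 20.246 kJ/mol
  T = 359.9 K: K = (2.844, 1.083, 0.230), RR gives ψ = 0.268, H_out = 12.242 kJ/mol
  T = 351.4 K: K = (2.572, 0.972, 0.206), RR gives ψ = 0.171, H_out = 7.554 kJ/mol
  T = 347.2 K: K = (2.443, 0.920, 0.195), RR gives ψ = 0.117, H_out = 4.986 kJ/mol
  T = 345.1 K: K = (2.380, 0.894, 0.189), RR gives ψ = 0.088, H_out = 3.622 kJ/mol
Linear interpolation between T = 345.1 (H_out = 3.622) and T = 347.2 (H_out = 4.986) on hF = 4.415 gives T ≈ 346.3 K, at which ψ = 0.11.

T = 346.3 K, V/F = 0.11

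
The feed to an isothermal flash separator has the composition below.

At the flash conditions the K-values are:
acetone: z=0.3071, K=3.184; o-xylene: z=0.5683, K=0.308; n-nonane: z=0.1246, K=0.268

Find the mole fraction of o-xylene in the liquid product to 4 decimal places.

x_o-xylene = 0.6207

Rachford–Rice: g(β) = Σ zᵢ(Kᵢ−1)/(1+β(Kᵢ−1)) = 0.
Check two-phase: ΣzᵢKᵢ = 1.1862 > 1 and Σzᵢ/Kᵢ = 2.4065 > 1, so g(0) = 0.1862 > 0 and g(1) = -1.4065 < 0.
Iterate (Newton) starting at β = 0.5:
  β = 0.5000: g = -0.42458, g' = -1.1371 → β = 0.1266
  β = 0.1266: g = -0.00612, g' = -1.3070 → β = 0.1219
Converged at β = 0.1219.
Compositions from xᵢ = zᵢ/(1+β(Kᵢ−1)), yᵢ = Kᵢxᵢ:
  acetone: x = 0.2425, y = 0.7722
  o-xylene: x = 0.6207, y = 0.1912
  n-nonane: x = 0.1368, y = 0.0367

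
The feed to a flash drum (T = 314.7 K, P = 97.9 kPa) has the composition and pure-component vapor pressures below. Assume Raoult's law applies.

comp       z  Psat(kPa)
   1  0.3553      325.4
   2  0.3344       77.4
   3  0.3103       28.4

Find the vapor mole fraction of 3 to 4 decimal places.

y_3 = 0.1327

Raoult's law: Kᵢ = Pᵢˢᵃᵗ/P = Pᵢˢᵃᵗ/97.9.
  K_1 = 325.4/97.9 = 3.323800, K_2 = 77.4/97.9 = 0.790603, K_3 = 28.4/97.9 = 0.290092
Material balance + equilibrium reduce to Σ zᵢ(Kᵢ−1)/(1+ψ(Kᵢ−1)) = 0.
Feasibility: ΣzᵢKᵢ = 1.5353, Σzᵢ/Kᵢ = 1.5995 — both > 1, two phases present.
Newton–Raphson from ψ = 0.51:
  ψ = 0.5100: g = -0.04585, g' = -0.8045 → ψ = 0.4530
  ψ = 0.4530: g = 0.00016, g' = -0.8130 → ψ = 0.4532
Converged at ψ = 0.4532.
Compositions from xᵢ = zᵢ/(1+ψ(Kᵢ−1)), yᵢ = Kᵢxᵢ:
  1: x = 0.1731, y = 0.5752
  2: x = 0.3695, y = 0.2921
  3: x = 0.4575, y = 0.1327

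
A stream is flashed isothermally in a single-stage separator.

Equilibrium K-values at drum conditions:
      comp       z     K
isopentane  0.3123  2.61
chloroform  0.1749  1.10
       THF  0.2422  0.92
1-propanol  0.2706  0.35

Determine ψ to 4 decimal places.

ψ = 0.5287

Rachford–Rice: g(ψ) = Σ zᵢ(Kᵢ−1)/(1+ψ(Kᵢ−1)) = 0.
Feasibility: ΣzᵢKᵢ = 1.3250, Σzᵢ/Kᵢ = 1.3151 — both > 1, two phases present.
Newton–Raphson from ψ = 0.62:
  ψ = 0.6200: g = -0.04691, g' = -0.5268 → ψ = 0.5309
  ψ = 0.5309: g = -0.00113, g' = -0.5051 → ψ = 0.5287
Converged at ψ = 0.5287.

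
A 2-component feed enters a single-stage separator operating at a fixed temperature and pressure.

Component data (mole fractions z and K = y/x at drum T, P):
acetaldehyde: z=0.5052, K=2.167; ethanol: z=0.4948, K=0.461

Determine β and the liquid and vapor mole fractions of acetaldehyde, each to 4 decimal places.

Binary case is linear: z₁(K₁−1)(1+β(K₂−1)) + z₂(K₂−1)(1+β(K₁−1)) = 0
⇒ β = [z₁(K₁−1)+z₂(K₂−1)] / [−(K₁−1)(K₂−1)] = 0.32287/0.62901 = 0.5133
Compositions from xᵢ = zᵢ/(1+β(Kᵢ−1)), yᵢ = Kᵢxᵢ:
  acetaldehyde: x = 0.3159, y = 0.6847
  ethanol: x = 0.6841, y = 0.3153

β = 0.5133, x_acetaldehyde = 0.3159, y_acetaldehyde = 0.6847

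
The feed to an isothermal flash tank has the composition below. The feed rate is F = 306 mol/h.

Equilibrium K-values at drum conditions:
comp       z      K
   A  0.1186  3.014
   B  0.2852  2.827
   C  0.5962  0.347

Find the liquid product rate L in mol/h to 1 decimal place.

Newton iteration, ψ⁰ = 0.5:
  ψ = 0.5000: g = -0.18673, g' = -0.9399 → ψ = 0.3013
Converged at ψ = 0.3013.
Then V = ψ·F = 0.3013·306 = 92.2 mol/h and L = F − V = 213.8 mol/h.

L = 213.8 mol/h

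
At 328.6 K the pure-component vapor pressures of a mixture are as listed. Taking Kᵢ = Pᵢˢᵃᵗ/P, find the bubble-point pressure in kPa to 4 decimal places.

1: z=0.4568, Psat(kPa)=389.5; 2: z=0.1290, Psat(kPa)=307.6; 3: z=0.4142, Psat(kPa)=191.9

At the bubble point ψ → 0, so ΣzᵢKᵢ = 1 with Kᵢ = Pᵢˢᵃᵗ/P ⇒ P = ΣzᵢPᵢˢᵃᵗ.
P = 0.4568·389.5 + 0.1290·307.6 + 0.4142·191.9 = 297.0890 kPa

Pbub = 297.0890 kPa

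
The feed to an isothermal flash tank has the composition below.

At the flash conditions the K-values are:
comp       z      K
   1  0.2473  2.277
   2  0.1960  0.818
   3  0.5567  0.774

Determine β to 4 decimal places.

β = 0.5620

Material balance + equilibrium reduce to Σ zᵢ(Kᵢ−1)/(1+β(Kᵢ−1)) = 0.
Feasibility: ΣzᵢKᵢ = 1.1543, Σzᵢ/Kᵢ = 1.0675 — both > 1, two phases present.
Newton–Raphson from β = 0.5:
  β = 0.5000: g = 0.01165, g' = -0.1942 → β = 0.5600
  β = 0.5600: g = 0.00036, g' = -0.1824 → β = 0.5620
Converged at β = 0.5620.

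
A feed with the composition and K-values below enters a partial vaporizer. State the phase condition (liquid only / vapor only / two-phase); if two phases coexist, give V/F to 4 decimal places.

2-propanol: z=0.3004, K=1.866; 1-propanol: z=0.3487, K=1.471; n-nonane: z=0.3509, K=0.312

two-phase, V/F = 0.3966

ΣzᵢKᵢ = 1.1830; Σzᵢ/Kᵢ = 1.5227.
Both exceed 1, so a two-phase solution exists.
Rachford–Rice: g(ψ) = Σ zᵢ(Kᵢ−1)/(1+ψ(Kᵢ−1)) = 0.
Newton iteration, ψ⁰ = 0.5:
  ψ = 0.5000: g = -0.05355, g' = -0.5464 → ψ = 0.4020
  ψ = 0.4020: g = -0.00266, g' = -0.4960 → ψ = 0.3966
Converged at ψ = 0.3966.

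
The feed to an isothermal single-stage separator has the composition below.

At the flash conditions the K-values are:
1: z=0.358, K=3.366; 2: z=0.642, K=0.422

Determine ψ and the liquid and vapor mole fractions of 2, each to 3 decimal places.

ψ = 0.348, x_2 = 0.804, y_2 = 0.339

Rachford–Rice: g(ψ) = Σ zᵢ(Kᵢ−1)/(1+ψ(Kᵢ−1)) = 0.
Feasibility: ΣzᵢKᵢ = 1.476, Σzᵢ/Kᵢ = 1.628 — both > 1, two phases present.
Binary case is linear: z₁(K₁−1)(1+ψ(K₂−1)) + z₂(K₂−1)(1+ψ(K₁−1)) = 0
⇒ ψ = [z₁(K₁−1)+z₂(K₂−1)] / [−(K₁−1)(K₂−1)] = 0.4760/1.3675 = 0.348
Compositions from xᵢ = zᵢ/(1+ψ(Kᵢ−1)), yᵢ = Kᵢxᵢ:
  1: x = 0.196, y = 0.661
  2: x = 0.804, y = 0.339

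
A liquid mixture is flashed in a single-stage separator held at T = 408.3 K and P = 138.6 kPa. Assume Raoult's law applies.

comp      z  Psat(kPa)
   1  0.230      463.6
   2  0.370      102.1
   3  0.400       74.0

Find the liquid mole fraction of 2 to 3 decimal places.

x_2 = 0.401

Raoult's law: Kᵢ = Pᵢˢᵃᵗ/P = Pᵢˢᵃᵗ/138.6.
  K_1 = 463.6/138.6 = 3.34488, K_2 = 102.1/138.6 = 0.73665, K_3 = 74.0/138.6 = 0.53391
Rachford–Rice: g(V/F) = Σ zᵢ(Kᵢ−1)/(1+V/F(Kᵢ−1)) = 0.
Check two-phase: ΣzᵢKᵢ = 1.255 > 1 and Σzᵢ/Kᵢ = 1.320 > 1, so g(0) = 0.255 > 0 and g(1) = -0.320 < 0.
Iterate (Newton) starting at V/F = 0.58:
  V/F = 0.580: g = -0.1420, g' = -0.426 → V/F = 0.247
  V/F = 0.247: g = 0.0268, g' = -0.648 → V/F = 0.288
  V/F = 0.288: g = 0.0011, g' = -0.596 → V/F = 0.290
Converged at V/F = 0.290.
Compositions from xᵢ = zᵢ/(1+V/F(Kᵢ−1)), yᵢ = Kᵢxᵢ:
  1: x = 0.137, y = 0.458
  2: x = 0.401, y = 0.295
  3: x = 0.462, y = 0.247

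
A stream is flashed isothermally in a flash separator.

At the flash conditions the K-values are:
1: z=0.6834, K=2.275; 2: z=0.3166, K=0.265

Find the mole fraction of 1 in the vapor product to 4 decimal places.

Binary case is linear: z₁(K₁−1)(1+ψ(K₂−1)) + z₂(K₂−1)(1+ψ(K₁−1)) = 0
⇒ ψ = [z₁(K₁−1)+z₂(K₂−1)] / [−(K₁−1)(K₂−1)] = 0.63863/0.93712 = 0.6815
Compositions from xᵢ = zᵢ/(1+ψ(Kᵢ−1)), yᵢ = Kᵢxᵢ:
  1: x = 0.3657, y = 0.8319
  2: x = 0.6343, y = 0.1681

y_1 = 0.8319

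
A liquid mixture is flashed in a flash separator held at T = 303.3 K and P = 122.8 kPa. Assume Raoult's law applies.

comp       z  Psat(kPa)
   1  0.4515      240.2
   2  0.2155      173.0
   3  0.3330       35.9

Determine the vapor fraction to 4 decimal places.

ψ = 0.5008

Raoult's law: Kᵢ = Pᵢˢᵃᵗ/P = Pᵢˢᵃᵗ/122.8.
  K_1 = 240.2/122.8 = 1.956026, K_2 = 173.0/122.8 = 1.408795, K_3 = 35.9/122.8 = 0.292345
Newton iteration, ψ⁰ = 0.5:
  ψ = 0.5000: g = 0.00051, g' = -0.6131 → ψ = 0.5008
Converged at ψ = 0.5008.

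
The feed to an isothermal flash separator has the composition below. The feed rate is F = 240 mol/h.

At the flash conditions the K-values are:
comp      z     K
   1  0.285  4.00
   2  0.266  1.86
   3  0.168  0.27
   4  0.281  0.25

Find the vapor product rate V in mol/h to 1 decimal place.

Let ψ = V/F and solve Σ zᵢ(Kᵢ−1)/(1+ψ(Kᵢ−1)) = 0.
g(0) = ΣzᵢKᵢ − 1 = 0.750 and g(1) = 1 − Σzᵢ/Kᵢ = -0.960, so a root lies in (0, 1).
Newton–Raphson from ψ = 0.31:
  ψ = 0.310: g = 0.1905, g' = -1.229 → ψ = 0.465
  ψ = 0.465: g = 0.0111, g' = -1.125 → ψ = 0.475
Converged at ψ = 0.475.
Then V = ψ·F = 0.4749·240 = 114.0 mol/h and L = F − V = 126.0 mol/h.

V = 114.0 mol/h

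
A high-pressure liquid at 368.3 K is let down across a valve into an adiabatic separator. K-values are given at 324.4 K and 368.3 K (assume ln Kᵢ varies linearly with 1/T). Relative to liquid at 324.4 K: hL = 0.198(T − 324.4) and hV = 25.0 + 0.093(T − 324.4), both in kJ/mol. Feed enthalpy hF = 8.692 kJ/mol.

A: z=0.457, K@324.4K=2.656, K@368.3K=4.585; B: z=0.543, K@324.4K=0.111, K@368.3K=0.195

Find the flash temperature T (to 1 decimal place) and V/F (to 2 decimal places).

T = 336.0 K, V/F = 0.27

Adiabatic flash: solve Rachford–Rice at each trial T, then check hF = ψ·hV(T) + (1−ψ)·hL(T).
  T = 324.4 K: K = (2.656, 0.111), RR gives ψ = 0.186, H_out = 4.654 kJ/mol
  T = 368.3 K: K = (4.585, 0.195), RR gives ψ = 0.416, H_out = 17.179 kJ/mol
  T = 346.4 K: K = (3.553, 0.150), RR gives ψ = 0.325, H_out = 11.727 kJ/mol
  T = 335.4 K: K = (3.087, 0.130), RR gives ψ = 0.265, H_out = 8.492 kJ/mol
  T = 340.9 K: K = (3.315, 0.140), RR gives ψ = 0.297, H_out = 10.168 kJ/mol
  T = 338.1 K: K = (3.198, 0.134), RR gives ψ = 0.281, H_out = 9.331 kJ/mol
  T = 336.8 K: K = (3.144, 0.132), RR gives ψ = 0.273, H_out = 8.931 kJ/mol
Linear interpolation between T = 335.4 (H_out = 8.492) and T = 336.8 (H_out = 8.931) on hF = 8.692 gives T ≈ 336.0 K, at which ψ = 0.27.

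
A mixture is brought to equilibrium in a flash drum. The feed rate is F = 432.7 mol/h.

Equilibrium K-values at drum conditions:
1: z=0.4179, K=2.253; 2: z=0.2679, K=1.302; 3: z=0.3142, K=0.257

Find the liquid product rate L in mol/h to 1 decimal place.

Material balance + equilibrium reduce to Σ zᵢ(Kᵢ−1)/(1+V/F(Kᵢ−1)) = 0.
Check two-phase: ΣzᵢKᵢ = 1.3711 > 1 and Σzᵢ/Kᵢ = 1.6138 > 1, so g(0) = 0.3711 > 0 and g(1) = -0.6138 < 0.
Newton iteration, V/F⁰ = 0.5:
  V/F = 0.5000: g = 0.02079, g' = -0.7056 → V/F = 0.5295
  V/F = 0.5295: g = -0.00030, g' = -0.7267 → V/F = 0.5290
Converged at V/F = 0.5290.
Then V = V/F·F = 0.5290·432.7 = 228.9 mol/h and L = F − V = 203.8 mol/h.

L = 203.8 mol/h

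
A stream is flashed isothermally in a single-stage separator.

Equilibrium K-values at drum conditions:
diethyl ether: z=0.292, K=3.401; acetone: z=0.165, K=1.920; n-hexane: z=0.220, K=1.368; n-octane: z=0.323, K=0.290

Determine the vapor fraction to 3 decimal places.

Rachford–Rice: g(ψ) = Σ zᵢ(Kᵢ−1)/(1+ψ(Kᵢ−1)) = 0.
Check two-phase: ΣzᵢKᵢ = 1.705 > 1 and Σzᵢ/Kᵢ = 1.446 > 1, so g(0) = 0.705 > 0 and g(1) = -0.446 < 0.
Newton–Raphson from ψ = 0.5:
  ψ = 0.500: g = 0.1354, g' = -0.826 → ψ = 0.664
  ψ = 0.664: g = -0.0043, g' = -0.906 → ψ = 0.659
Converged at ψ = 0.659.

ψ = 0.659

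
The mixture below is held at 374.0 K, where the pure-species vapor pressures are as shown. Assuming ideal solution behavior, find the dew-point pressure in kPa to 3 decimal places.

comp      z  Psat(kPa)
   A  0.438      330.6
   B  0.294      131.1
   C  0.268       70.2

Pdew = 135.408 kPa

At the dew point ψ → 1, so Σzᵢ/Kᵢ = 1 with Kᵢ = Pᵢˢᵃᵗ/P ⇒ 1/P = Σzᵢ/Pᵢˢᵃᵗ.
1/P = 0.438/330.6 + 0.294/131.1 + 0.268/70.2 = 0.007385 ⇒ P = 135.408 kPa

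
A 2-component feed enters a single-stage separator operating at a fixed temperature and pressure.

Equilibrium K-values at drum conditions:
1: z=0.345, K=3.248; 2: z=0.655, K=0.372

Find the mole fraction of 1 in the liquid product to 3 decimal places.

Rachford–Rice: g(β) = Σ zᵢ(Kᵢ−1)/(1+β(Kᵢ−1)) = 0.
Check two-phase: ΣzᵢKᵢ = 1.364 > 1 and Σzᵢ/Kᵢ = 1.867 > 1, so g(0) = 0.364 > 0 and g(1) = -0.867 < 0.
Binary case is linear: z₁(K₁−1)(1+β(K₂−1)) + z₂(K₂−1)(1+β(K₁−1)) = 0
⇒ β = [z₁(K₁−1)+z₂(K₂−1)] / [−(K₁−1)(K₂−1)] = 0.3642/1.4117 = 0.258
Compositions from xᵢ = zᵢ/(1+β(Kᵢ−1)), yᵢ = Kᵢxᵢ:
  1: x = 0.218, y = 0.709
  2: x = 0.782, y = 0.291

x_1 = 0.218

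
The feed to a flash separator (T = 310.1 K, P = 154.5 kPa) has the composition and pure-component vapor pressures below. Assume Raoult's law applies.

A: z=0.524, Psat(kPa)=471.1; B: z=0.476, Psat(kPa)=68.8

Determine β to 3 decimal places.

Raoult's law: Kᵢ = Pᵢˢᵃᵗ/P = Pᵢˢᵃᵗ/154.5.
  K_A = 471.1/154.5 = 3.04919, K_B = 68.8/154.5 = 0.44531
Binary case is linear: z₁(K₁−1)(1+β(K₂−1)) + z₂(K₂−1)(1+β(K₁−1)) = 0
⇒ β = [z₁(K₁−1)+z₂(K₂−1)] / [−(K₁−1)(K₂−1)] = 0.8097/1.1367 = 0.712

β = 0.712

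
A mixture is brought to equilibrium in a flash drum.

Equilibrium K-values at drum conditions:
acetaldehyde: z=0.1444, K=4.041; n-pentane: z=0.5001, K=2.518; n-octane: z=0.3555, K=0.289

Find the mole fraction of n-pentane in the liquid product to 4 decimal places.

x_n-pentane = 0.2416

Material balance + equilibrium reduce to Σ zᵢ(Kᵢ−1)/(1+V/F(Kᵢ−1)) = 0.
Check two-phase: ΣzᵢKᵢ = 1.9455 > 1 and Σzᵢ/Kᵢ = 1.4644 > 1, so g(0) = 0.9455 > 0 and g(1) = -0.4644 < 0.
Newton–Raphson from V/F = 0.66:
  V/F = 0.6600: g = 0.04901, g' = -1.0732 → V/F = 0.7057
  V/F = 0.7057: g = -0.00116, g' = -1.1274 → V/F = 0.7046
Converged at V/F = 0.7046.
Compositions from xᵢ = zᵢ/(1+V/F(Kᵢ−1)), yᵢ = Kᵢxᵢ:
  acetaldehyde: x = 0.0459, y = 0.1857
  n-pentane: x = 0.2416, y = 0.6084
  n-octane: x = 0.7124, y = 0.2059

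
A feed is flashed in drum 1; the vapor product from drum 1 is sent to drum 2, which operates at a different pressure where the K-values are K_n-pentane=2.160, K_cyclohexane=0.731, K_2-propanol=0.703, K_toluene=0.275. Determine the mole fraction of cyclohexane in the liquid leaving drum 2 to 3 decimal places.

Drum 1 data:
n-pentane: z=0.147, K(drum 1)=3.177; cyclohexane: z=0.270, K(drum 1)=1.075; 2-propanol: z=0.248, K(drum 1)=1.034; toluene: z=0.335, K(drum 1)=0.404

x_cyclohexane (drum 2) = 0.299

Drum 1:
Rachford–Rice: g(ψ₁) = Σ zᵢ(Kᵢ−1)/(1+ψ₁(Kᵢ−1)) = 0.
Check two-phase: ΣzᵢKᵢ = 1.149 > 1 and Σzᵢ/Kᵢ = 1.366 > 1, so g(0) = 0.149 > 0 and g(1) = -0.366 < 0.
Newton–Raphson from ψ₁ = 0.56:
  ψ₁ = 0.560: g = -0.1278, g' = -0.411 → ψ₁ = 0.249
  ψ₁ = 0.249: g = 0.0012, g' = -0.459 → ψ₁ = 0.252
Converged at ψ₁ = 0.252.
Drum-1 compositions:
  n-pentane: x = 0.095, y = 0.302
  cyclohexane: x = 0.265, y = 0.285
  2-propanol: x = 0.246, y = 0.254
  toluene: x = 0.394, y = 0.159
Drum-2 feed = drum-1 vapor: z₂ = (0.3016, 0.2849, 0.2543, 0.1592).
Drum 2:
Material balance + equilibrium reduce to Σ zᵢ(Kᵢ−1)/(1+ψ₂(Kᵢ−1)) = 0.
Feasibility: ΣzᵢKᵢ = 1.082, Σzᵢ/Kᵢ = 1.470 — both > 1, two phases present.
Newton–Raphson from ψ₂ = 0.5:
  ψ₂ = 0.500: g = -0.1369, g' = -0.427 → ψ₂ = 0.179
  ψ₂ = 0.179: g = -0.0034, g' = -0.436 → ψ₂ = 0.172
Converged at ψ₂ = 0.172.
  n-pentane: x = 0.252, y = 0.543
  cyclohexane: x = 0.299, y = 0.218
  2-propanol: x = 0.268, y = 0.188
  toluene: x = 0.182, y = 0.050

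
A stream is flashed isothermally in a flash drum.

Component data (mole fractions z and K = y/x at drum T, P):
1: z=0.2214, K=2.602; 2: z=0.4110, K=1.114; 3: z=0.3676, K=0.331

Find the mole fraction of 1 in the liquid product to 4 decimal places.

Material balance + equilibrium reduce to Σ zᵢ(Kᵢ−1)/(1+β(Kᵢ−1)) = 0.
Check two-phase: ΣzᵢKᵢ = 1.1556 > 1 and Σzᵢ/Kᵢ = 1.5646 > 1, so g(0) = 0.1556 > 0 and g(1) = -0.5646 < 0.
Newton–Raphson from β = 0.5:
  β = 0.5000: g = -0.12827, g' = -0.5514 → β = 0.2674
  β = 0.2674: g = -0.00572, g' = -0.5275 → β = 0.2566
Converged at β = 0.2566.
Compositions from xᵢ = zᵢ/(1+β(Kᵢ−1)), yᵢ = Kᵢxᵢ:
  1: x = 0.1569, y = 0.4083
  2: x = 0.3993, y = 0.4448
  3: x = 0.4438, y = 0.1469

x_1 = 0.1569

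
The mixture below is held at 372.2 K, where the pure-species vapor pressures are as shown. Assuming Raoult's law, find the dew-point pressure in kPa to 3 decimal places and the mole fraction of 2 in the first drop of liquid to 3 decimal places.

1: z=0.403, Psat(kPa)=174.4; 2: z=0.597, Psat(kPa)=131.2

At the dew point ψ → 1, so Σzᵢ/Kᵢ = 1 with Kᵢ = Pᵢˢᵃᵗ/P ⇒ 1/P = Σzᵢ/Pᵢˢᵃᵗ.
1/P = 0.403/174.4 + 0.597/131.2 = 0.006861 ⇒ P = 145.750 kPa
xᵢ = zᵢP/Pᵢˢᵃᵗ ⇒ x_2 = 0.597·145.750/131.2 = 0.663

Pdew = 145.750 kPa, x_2 = 0.663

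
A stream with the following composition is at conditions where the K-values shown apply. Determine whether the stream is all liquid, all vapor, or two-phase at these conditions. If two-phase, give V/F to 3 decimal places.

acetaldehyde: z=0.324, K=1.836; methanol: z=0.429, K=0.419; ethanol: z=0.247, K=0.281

ΣzᵢKᵢ = 0.844; Σzᵢ/Kᵢ = 2.079.
Since ΣzᵢKᵢ < 1 the mixture is below its bubble point — single liquid phase.

all liquid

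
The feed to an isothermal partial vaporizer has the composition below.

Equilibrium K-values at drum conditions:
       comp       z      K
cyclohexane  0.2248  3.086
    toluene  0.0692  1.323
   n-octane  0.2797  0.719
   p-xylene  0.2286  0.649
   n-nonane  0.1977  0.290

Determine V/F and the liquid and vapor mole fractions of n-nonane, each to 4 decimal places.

V/F = 0.2279, x_n-nonane = 0.2359, y_n-nonane = 0.0684

Iterate (Newton) starting at V/F = 0.54:
  V/F = 0.5400: g = -0.17975, g' = -0.5573 → V/F = 0.2174
  V/F = 0.2174: g = 0.00691, g' = -0.6667 → V/F = 0.2278
  V/F = 0.2278: g = 0.00006, g' = -0.6561 → V/F = 0.2279
Converged at V/F = 0.2279.
Compositions from xᵢ = zᵢ/(1+V/F(Kᵢ−1)), yᵢ = Kᵢxᵢ:
  cyclohexane: x = 0.1524, y = 0.4702
  toluene: x = 0.0645, y = 0.0853
  n-octane: x = 0.2988, y = 0.2149
  p-xylene: x = 0.2485, y = 0.1613
  n-nonane: x = 0.2359, y = 0.0684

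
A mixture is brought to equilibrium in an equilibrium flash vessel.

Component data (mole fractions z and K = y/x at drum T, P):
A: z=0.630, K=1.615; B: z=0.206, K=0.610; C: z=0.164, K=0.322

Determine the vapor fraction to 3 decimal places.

ψ = 0.576

Rachford–Rice: g(ψ) = Σ zᵢ(Kᵢ−1)/(1+ψ(Kᵢ−1)) = 0.
Feasibility: ΣzᵢKᵢ = 1.196, Σzᵢ/Kᵢ = 1.237 — both > 1, two phases present.
Newton iteration, ψ⁰ = 0.51:
  ψ = 0.510: g = 0.0247, g' = -0.363 → ψ = 0.578
  ψ = 0.578: g = -0.0007, g' = -0.386 → ψ = 0.576
Converged at ψ = 0.576.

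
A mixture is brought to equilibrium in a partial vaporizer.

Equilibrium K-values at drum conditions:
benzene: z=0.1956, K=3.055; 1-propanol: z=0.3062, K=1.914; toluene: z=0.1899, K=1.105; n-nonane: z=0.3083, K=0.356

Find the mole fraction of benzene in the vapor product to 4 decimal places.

Newton–Raphson from ψ = 0.5:
  ψ = 0.5000: g = 0.11644, g' = -0.6015 → ψ = 0.6936
  ψ = 0.6936: g = -0.00322, g' = -0.6557 → ψ = 0.6887
Converged at ψ = 0.6887.
Compositions from xᵢ = zᵢ/(1+ψ(Kᵢ−1)), yᵢ = Kᵢxᵢ:
  benzene: x = 0.0810, y = 0.2474
  1-propanol: x = 0.1879, y = 0.3597
  toluene: x = 0.1771, y = 0.1957
  n-nonane: x = 0.5540, y = 0.1972

y_benzene = 0.2474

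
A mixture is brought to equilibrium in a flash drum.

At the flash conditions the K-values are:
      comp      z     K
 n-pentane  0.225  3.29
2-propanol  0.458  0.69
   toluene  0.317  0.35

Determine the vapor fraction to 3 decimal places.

Material balance + equilibrium reduce to Σ zᵢ(Kᵢ−1)/(1+ψ(Kᵢ−1)) = 0.
Feasibility: ΣzᵢKᵢ = 1.167, Σzᵢ/Kᵢ = 1.638 — both > 1, two phases present.
Newton iteration, ψ⁰ = 0.5:
  ψ = 0.500: g = -0.2331, g' = -0.612 → ψ = 0.119
  ψ = 0.119: g = 0.0340, g' = -0.933 → ψ = 0.156
  ψ = 0.156: g = 0.0015, g' = -0.856 → ψ = 0.157
Converged at ψ = 0.157.

ψ = 0.157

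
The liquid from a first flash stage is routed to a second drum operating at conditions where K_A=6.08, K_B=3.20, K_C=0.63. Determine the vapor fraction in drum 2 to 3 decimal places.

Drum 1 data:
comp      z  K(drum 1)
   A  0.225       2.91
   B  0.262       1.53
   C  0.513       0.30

Drum 1:
Rachford–Rice: g(ψ₁) = Σ zᵢ(Kᵢ−1)/(1+ψ₁(Kᵢ−1)) = 0.
g(0) = ΣzᵢKᵢ − 1 = 0.210 and g(1) = 1 − Σzᵢ/Kᵢ = -0.959, so a root lies in (0, 1).
Iterate (Newton) starting at ψ₁ = 0.5:
  ψ₁ = 0.500: g = -0.2229, g' = -0.856 → ψ₁ = 0.240
  ψ₁ = 0.240: g = -0.0134, g' = -0.807 → ψ₁ = 0.223
Converged at ψ₁ = 0.223.
Drum-1 compositions:
  A: x = 0.158, y = 0.459
  B: x = 0.234, y = 0.358
  C: x = 0.608, y = 0.182
Drum-2 feed = drum-1 liquid: z₂ = (0.1578, 0.2343, 0.6079).
Drum 2:
Rachford–Rice: g(ψ₂) = Σ zᵢ(Kᵢ−1)/(1+ψ₂(Kᵢ−1)) = 0.
Feasibility: ΣzᵢKᵢ = 2.092, Σzᵢ/Kᵢ = 1.064 — both > 1, two phases present.
Newton–Raphson from ψ₂ = 0.5:
  ψ₂ = 0.500: g = 0.1959, g' = -0.707 → ψ₂ = 0.777
  ψ₂ = 0.777: g = 0.0366, g' = -0.485 → ψ₂ = 0.852
  ψ₂ = 0.852: g = 0.0011, g' = -0.458 → ψ₂ = 0.855
Converged at ψ₂ = 0.855.
  A: x = 0.030, y = 0.180
  B: x = 0.081, y = 0.260
  C: x = 0.889, y = 0.560

V/F (drum 2) = 0.855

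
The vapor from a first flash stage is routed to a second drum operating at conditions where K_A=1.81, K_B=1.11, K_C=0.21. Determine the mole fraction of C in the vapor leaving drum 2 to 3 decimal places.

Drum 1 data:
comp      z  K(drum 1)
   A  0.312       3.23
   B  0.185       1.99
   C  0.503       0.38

y_C (drum 2) = 0.085

Drum 1:
Rachford–Rice: g(ψ₁) = Σ zᵢ(Kᵢ−1)/(1+ψ₁(Kᵢ−1)) = 0.
Feasibility: ΣzᵢKᵢ = 1.567, Σzᵢ/Kᵢ = 1.513 — both > 1, two phases present.
Newton–Raphson from ψ₁ = 0.34:
  ψ₁ = 0.340: g = 0.1376, g' = -0.914 → ψ₁ = 0.491
  ψ₁ = 0.491: g = 0.0074, g' = -0.835 → ψ₁ = 0.499
Converged at ψ₁ = 0.499.
Drum-1 compositions:
  A: x = 0.148, y = 0.477
  B: x = 0.124, y = 0.246
  C: x = 0.729, y = 0.277
Drum-2 feed = drum-1 vapor: z₂ = (0.4768, 0.2464, 0.2769).
Drum 2:
Rachford–Rice: g(ψ₂) = Σ zᵢ(Kᵢ−1)/(1+ψ₂(Kᵢ−1)) = 0.
Check two-phase: ΣzᵢKᵢ = 1.195 > 1 and Σzᵢ/Kᵢ = 1.804 > 1, so g(0) = 0.195 > 0 and g(1) = -0.804 < 0.
Newton–Raphson from ψ₂ = 0.5:
  ψ₂ = 0.500: g = -0.0610, g' = -0.633 → ψ₂ = 0.404
  ψ₂ = 0.404: g = -0.0042, g' = -0.553 → ψ₂ = 0.396
Converged at ψ₂ = 0.396.
  A: x = 0.361, y = 0.653
  B: x = 0.236, y = 0.262
  C: x = 0.403, y = 0.085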